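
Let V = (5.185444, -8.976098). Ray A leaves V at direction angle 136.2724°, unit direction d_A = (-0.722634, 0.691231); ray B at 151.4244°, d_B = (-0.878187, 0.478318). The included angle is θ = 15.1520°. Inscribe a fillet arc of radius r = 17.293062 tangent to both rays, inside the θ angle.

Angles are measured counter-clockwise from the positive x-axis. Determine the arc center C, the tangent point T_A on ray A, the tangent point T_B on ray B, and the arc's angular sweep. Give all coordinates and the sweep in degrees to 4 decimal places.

center=(-100.7256,68.4018) T_A=(-88.7721,80.8983) T_B=(-108.9972,53.2152) sweep=164.8480

bisector direction at 143.8484° = (-0.807459,0.589924)
center distance |VC| = r/sin(θ/2) = 17.293062/sin(7.5760°) = 131.165863
C = V + |VC|·bis = (-100.7256,68.4018)
T_A = V + ((C−V)·d_A)·d_A = V + 130.0209·d_A = (-88.7721,80.8983)
T_B = V + ((C−V)·d_B)·d_B = V + 130.0209·d_B = (-108.9972,53.2152)
sweep = 180° − θ = 164.8480°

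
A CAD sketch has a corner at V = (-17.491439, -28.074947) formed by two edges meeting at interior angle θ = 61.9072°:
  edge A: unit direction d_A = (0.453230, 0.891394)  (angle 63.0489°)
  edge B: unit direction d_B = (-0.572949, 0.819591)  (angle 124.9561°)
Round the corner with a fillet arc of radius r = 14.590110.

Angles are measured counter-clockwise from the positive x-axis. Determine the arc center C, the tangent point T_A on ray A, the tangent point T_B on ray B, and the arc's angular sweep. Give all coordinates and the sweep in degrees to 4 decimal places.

center=(-19.4714,0.2223) T_A=(-6.4659,-6.3903) T_B=(-31.4293,-8.1371) sweep=118.0928

bisector direction at 94.0025° = (-0.069800,0.997561)
center distance |VC| = r/sin(θ/2) = 14.590110/sin(30.9536°) = 28.366458
C = V + |VC|·bis = (-19.4714,0.2223)
T_A = V + ((C−V)·d_A)·d_A = V + 24.3266·d_A = (-6.4659,-6.3903)
T_B = V + ((C−V)·d_B)·d_B = V + 24.3266·d_B = (-31.4293,-8.1371)
sweep = 180° − θ = 118.0928°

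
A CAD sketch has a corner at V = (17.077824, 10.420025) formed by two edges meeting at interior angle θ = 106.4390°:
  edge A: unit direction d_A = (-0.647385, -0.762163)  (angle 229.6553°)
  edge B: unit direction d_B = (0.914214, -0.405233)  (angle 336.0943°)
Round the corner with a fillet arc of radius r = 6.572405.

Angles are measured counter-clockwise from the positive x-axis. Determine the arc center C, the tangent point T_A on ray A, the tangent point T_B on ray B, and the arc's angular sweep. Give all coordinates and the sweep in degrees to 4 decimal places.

bisector direction at 282.8748° = (0.222821,-0.974859)
center distance |VC| = r/sin(θ/2) = 6.572405/sin(53.2195°) = 8.205914
C = V + |VC|·bis = (18.9063,2.4204)
T_A = V + ((C−V)·d_A)·d_A = V + 4.9133·d_A = (13.8970,6.6753)
T_B = V + ((C−V)·d_B)·d_B = V + 4.9133·d_B = (21.5696,8.4290)
sweep = 180° − θ = 73.5610°

center=(18.9063,2.4204) T_A=(13.8970,6.6753) T_B=(21.5696,8.4290) sweep=73.5610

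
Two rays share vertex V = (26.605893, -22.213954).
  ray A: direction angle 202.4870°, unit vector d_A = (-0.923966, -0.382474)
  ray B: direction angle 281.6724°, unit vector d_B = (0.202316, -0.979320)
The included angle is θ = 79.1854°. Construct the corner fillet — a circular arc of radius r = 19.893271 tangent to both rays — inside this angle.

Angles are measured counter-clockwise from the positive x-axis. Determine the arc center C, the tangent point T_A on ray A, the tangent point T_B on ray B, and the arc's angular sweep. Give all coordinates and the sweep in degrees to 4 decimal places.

center=(11.9903,-49.7943) T_A=(4.3817,-31.4136) T_B=(31.4722,-45.7696) sweep=100.8146

bisector direction at 242.0797° = (-0.468243,-0.883600)
center distance |VC| = r/sin(θ/2) = 19.893271/sin(39.5927°) = 31.213660
C = V + |VC|·bis = (11.9903,-49.7943)
T_A = V + ((C−V)·d_A)·d_A = V + 24.0531·d_A = (4.3817,-31.4136)
T_B = V + ((C−V)·d_B)·d_B = V + 24.0531·d_B = (31.4722,-45.7696)
sweep = 180° − θ = 100.8146°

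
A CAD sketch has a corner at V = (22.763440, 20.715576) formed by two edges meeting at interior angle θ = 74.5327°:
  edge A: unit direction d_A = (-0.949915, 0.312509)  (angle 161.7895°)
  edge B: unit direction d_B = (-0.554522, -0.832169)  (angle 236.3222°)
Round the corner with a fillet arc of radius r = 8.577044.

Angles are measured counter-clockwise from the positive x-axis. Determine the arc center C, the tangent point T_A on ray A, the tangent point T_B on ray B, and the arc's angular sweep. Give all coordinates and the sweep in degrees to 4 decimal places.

bisector direction at 199.0559° = (-0.945201,-0.326490)
center distance |VC| = r/sin(θ/2) = 8.577044/sin(37.2664°) = 14.164732
C = V + |VC|·bis = (9.3749,16.0909)
T_A = V + ((C−V)·d_A)·d_A = V + 11.2727·d_A = (12.0553,24.2384)
T_B = V + ((C−V)·d_B)·d_B = V + 11.2727·d_B = (16.5125,11.3348)
sweep = 180° − θ = 105.4673°

center=(9.3749,16.0909) T_A=(12.0553,24.2384) T_B=(16.5125,11.3348) sweep=105.4673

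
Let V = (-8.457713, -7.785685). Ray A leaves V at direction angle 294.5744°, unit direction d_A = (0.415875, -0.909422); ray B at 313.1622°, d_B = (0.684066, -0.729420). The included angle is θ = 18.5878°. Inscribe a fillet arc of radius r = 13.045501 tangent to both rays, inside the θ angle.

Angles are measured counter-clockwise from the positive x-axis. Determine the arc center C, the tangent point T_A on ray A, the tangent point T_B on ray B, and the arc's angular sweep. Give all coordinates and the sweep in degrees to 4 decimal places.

bisector direction at 303.8683° = (0.557286,-0.830321)
center distance |VC| = r/sin(θ/2) = 13.045501/sin(9.2939°) = 80.777719
C = V + |VC|·bis = (36.5586,-74.8571)
T_A = V + ((C−V)·d_A)·d_A = V + 79.7173·d_A = (24.6947,-80.2824)
T_B = V + ((C−V)·d_B)·d_B = V + 79.7173·d_B = (46.0742,-65.9331)
sweep = 180° − θ = 161.4122°

center=(36.5586,-74.8571) T_A=(24.6947,-80.2824) T_B=(46.0742,-65.9331) sweep=161.4122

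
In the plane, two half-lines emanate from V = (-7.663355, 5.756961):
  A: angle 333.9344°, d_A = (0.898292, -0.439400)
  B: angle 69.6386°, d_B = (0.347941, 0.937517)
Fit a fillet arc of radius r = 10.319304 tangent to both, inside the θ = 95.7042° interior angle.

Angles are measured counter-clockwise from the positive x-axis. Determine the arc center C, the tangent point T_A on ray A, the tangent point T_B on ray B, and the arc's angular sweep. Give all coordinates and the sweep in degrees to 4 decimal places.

bisector direction at 21.7865° = (0.928573,0.371149)
center distance |VC| = r/sin(θ/2) = 10.319304/sin(47.8521°) = 13.918389
C = V + |VC|·bis = (5.2609,10.9228)
T_A = V + ((C−V)·d_A)·d_A = V + 9.3399·d_A = (0.7266,1.6530)
T_B = V + ((C−V)·d_B)·d_B = V + 9.3399·d_B = (-4.4136,14.5133)
sweep = 180° − θ = 84.2958°

center=(5.2609,10.9228) T_A=(0.7266,1.6530) T_B=(-4.4136,14.5133) sweep=84.2958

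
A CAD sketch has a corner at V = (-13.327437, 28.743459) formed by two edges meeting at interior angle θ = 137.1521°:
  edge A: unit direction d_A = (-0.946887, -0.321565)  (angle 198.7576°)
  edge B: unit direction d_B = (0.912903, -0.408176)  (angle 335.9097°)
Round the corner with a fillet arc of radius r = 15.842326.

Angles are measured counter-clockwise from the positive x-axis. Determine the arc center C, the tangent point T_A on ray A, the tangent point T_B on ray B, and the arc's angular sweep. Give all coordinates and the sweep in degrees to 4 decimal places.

center=(-14.1191,11.7437) T_A=(-19.2135,26.7446) T_B=(-7.6527,26.2062) sweep=42.8479

bisector direction at 267.3336° = (-0.046520,-0.998917)
center distance |VC| = r/sin(θ/2) = 15.842326/sin(68.5760°) = 17.018231
C = V + |VC|·bis = (-14.1191,11.7437)
T_A = V + ((C−V)·d_A)·d_A = V + 6.2162·d_A = (-19.2135,26.7446)
T_B = V + ((C−V)·d_B)·d_B = V + 6.2162·d_B = (-7.6527,26.2062)
sweep = 180° − θ = 42.8479°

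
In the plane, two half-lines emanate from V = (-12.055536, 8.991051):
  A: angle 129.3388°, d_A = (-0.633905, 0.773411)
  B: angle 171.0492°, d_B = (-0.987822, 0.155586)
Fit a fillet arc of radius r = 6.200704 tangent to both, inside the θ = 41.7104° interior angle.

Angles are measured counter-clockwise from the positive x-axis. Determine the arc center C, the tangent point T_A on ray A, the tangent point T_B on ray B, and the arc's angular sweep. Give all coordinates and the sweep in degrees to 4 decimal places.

center=(-27.1688,17.6486) T_A=(-22.3731,21.5793) T_B=(-28.1335,11.5234) sweep=138.2896

bisector direction at 150.1940° = (-0.867713,0.497065)
center distance |VC| = r/sin(θ/2) = 6.200704/sin(20.8552°) = 17.417344
C = V + |VC|·bis = (-27.1688,17.6486)
T_A = V + ((C−V)·d_A)·d_A = V + 16.2762·d_A = (-22.3731,21.5793)
T_B = V + ((C−V)·d_B)·d_B = V + 16.2762·d_B = (-28.1335,11.5234)
sweep = 180° − θ = 138.2896°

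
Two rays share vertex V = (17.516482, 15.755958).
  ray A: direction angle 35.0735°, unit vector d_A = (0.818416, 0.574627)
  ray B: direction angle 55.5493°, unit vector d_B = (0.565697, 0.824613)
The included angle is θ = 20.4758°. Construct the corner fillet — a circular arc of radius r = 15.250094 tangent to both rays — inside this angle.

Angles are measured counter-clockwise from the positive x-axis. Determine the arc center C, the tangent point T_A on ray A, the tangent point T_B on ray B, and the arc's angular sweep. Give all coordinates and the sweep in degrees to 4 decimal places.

bisector direction at 45.3114° = (0.703253,0.710939)
center distance |VC| = r/sin(θ/2) = 15.250094/sin(10.2379°) = 85.802074
C = V + |VC|·bis = (77.8571,76.7560)
T_A = V + ((C−V)·d_A)·d_A = V + 84.4360·d_A = (86.6202,64.2751)
T_B = V + ((C−V)·d_B)·d_B = V + 84.4360·d_B = (65.2816,85.3830)
sweep = 180° − θ = 159.5242°

center=(77.8571,76.7560) T_A=(86.6202,64.2751) T_B=(65.2816,85.3830) sweep=159.5242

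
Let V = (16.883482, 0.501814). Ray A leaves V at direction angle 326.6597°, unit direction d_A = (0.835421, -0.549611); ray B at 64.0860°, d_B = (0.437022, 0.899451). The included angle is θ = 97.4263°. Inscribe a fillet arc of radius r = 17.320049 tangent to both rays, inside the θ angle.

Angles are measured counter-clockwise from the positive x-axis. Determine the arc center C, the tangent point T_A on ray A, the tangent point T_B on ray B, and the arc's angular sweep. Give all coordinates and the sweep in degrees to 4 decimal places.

bisector direction at 15.3728° = (0.964221,0.265099)
center distance |VC| = r/sin(θ/2) = 17.320049/sin(48.7131°) = 23.049893
C = V + |VC|·bis = (39.1087,6.6123)
T_A = V + ((C−V)·d_A)·d_A = V + 15.2090·d_A = (29.5894,-7.8572)
T_B = V + ((C−V)·d_B)·d_B = V + 15.2090·d_B = (23.5301,14.1816)
sweep = 180° − θ = 82.5737°

center=(39.1087,6.6123) T_A=(29.5894,-7.8572) T_B=(23.5301,14.1816) sweep=82.5737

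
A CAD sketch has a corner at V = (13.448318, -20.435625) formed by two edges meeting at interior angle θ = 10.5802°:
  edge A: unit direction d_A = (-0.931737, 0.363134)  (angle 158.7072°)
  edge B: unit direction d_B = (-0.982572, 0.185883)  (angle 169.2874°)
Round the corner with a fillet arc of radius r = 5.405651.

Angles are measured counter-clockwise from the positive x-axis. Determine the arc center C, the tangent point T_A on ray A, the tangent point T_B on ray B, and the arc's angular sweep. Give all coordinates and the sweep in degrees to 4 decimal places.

center=(-42.9102,-4.2722) T_A=(-40.9472,0.7644) T_B=(-43.9150,-9.5836) sweep=169.4198

bisector direction at 163.9973° = (-0.961249,0.275683)
center distance |VC| = r/sin(θ/2) = 5.405651/sin(5.2901°) = 58.630551
C = V + |VC|·bis = (-42.9102,-4.2722)
T_A = V + ((C−V)·d_A)·d_A = V + 58.3808·d_A = (-40.9472,0.7644)
T_B = V + ((C−V)·d_B)·d_B = V + 58.3808·d_B = (-43.9150,-9.5836)
sweep = 180° − θ = 169.4198°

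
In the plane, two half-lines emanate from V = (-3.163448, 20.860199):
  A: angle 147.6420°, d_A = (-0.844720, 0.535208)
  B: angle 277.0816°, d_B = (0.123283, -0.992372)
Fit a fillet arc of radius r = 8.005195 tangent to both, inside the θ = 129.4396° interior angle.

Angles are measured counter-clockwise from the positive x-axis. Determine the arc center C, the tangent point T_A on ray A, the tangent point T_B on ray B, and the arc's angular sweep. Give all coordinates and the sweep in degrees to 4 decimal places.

center=(-10.6415,16.1215) T_A=(-6.3570,22.8836) T_B=(-2.6974,17.1084) sweep=50.5604

bisector direction at 212.3618° = (-0.844685,-0.535264)
center distance |VC| = r/sin(θ/2) = 8.005195/sin(64.7198°) = 8.853050
C = V + |VC|·bis = (-10.6415,16.1215)
T_A = V + ((C−V)·d_A)·d_A = V + 3.7807·d_A = (-6.3570,22.8836)
T_B = V + ((C−V)·d_B)·d_B = V + 3.7807·d_B = (-2.6974,17.1084)
sweep = 180° − θ = 50.5604°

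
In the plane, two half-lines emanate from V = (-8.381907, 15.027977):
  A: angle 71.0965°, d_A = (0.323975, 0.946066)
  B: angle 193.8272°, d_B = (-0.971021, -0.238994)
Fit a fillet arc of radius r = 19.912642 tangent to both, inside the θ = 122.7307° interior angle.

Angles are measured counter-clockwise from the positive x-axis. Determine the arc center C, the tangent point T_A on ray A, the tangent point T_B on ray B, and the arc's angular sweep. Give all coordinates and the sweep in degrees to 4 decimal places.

center=(-23.6982,31.7651) T_A=(-4.8595,25.3139) T_B=(-18.9392,12.4295) sweep=57.2693

bisector direction at 132.4618° = (-0.675099,0.737727)
center distance |VC| = r/sin(θ/2) = 19.912642/sin(61.3653°) = 22.687471
C = V + |VC|·bis = (-23.6982,31.7651)
T_A = V + ((C−V)·d_A)·d_A = V + 10.8724·d_A = (-4.8595,25.3139)
T_B = V + ((C−V)·d_B)·d_B = V + 10.8724·d_B = (-18.9392,12.4295)
sweep = 180° − θ = 57.2693°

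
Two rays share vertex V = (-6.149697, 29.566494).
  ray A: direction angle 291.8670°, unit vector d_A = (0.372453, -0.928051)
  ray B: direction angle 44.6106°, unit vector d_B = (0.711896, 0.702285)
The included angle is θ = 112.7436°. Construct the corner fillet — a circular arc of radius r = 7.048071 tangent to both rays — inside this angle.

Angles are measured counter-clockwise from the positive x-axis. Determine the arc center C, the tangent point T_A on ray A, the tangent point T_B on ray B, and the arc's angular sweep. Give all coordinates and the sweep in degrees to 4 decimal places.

bisector direction at 348.2388° = (0.979006,-0.203833)
center distance |VC| = r/sin(θ/2) = 7.048071/sin(56.3718°) = 8.464639
C = V + |VC|·bis = (2.1372,27.8411)
T_A = V + ((C−V)·d_A)·d_A = V + 4.6877·d_A = (-4.4037,25.2160)
T_B = V + ((C−V)·d_B)·d_B = V + 4.6877·d_B = (-2.8125,32.8586)
sweep = 180° − θ = 67.2564°

center=(2.1372,27.8411) T_A=(-4.4037,25.2160) T_B=(-2.8125,32.8586) sweep=67.2564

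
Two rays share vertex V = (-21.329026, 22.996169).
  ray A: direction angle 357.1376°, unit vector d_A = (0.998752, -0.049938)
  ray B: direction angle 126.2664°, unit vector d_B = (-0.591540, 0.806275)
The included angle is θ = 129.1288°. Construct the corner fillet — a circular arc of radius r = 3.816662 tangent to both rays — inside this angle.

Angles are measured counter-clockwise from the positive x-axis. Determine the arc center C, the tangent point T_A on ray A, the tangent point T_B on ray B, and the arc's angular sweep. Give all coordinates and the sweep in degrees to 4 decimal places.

bisector direction at 61.7020° = (0.474057,0.880494)
center distance |VC| = r/sin(θ/2) = 3.816662/sin(64.5644°) = 4.226326
C = V + |VC|·bis = (-19.3255,26.7174)
T_A = V + ((C−V)·d_A)·d_A = V + 1.8152·d_A = (-19.5161,22.9055)
T_B = V + ((C−V)·d_B)·d_B = V + 1.8152·d_B = (-22.4028,24.4597)
sweep = 180° − θ = 50.8712°

center=(-19.3255,26.7174) T_A=(-19.5161,22.9055) T_B=(-22.4028,24.4597) sweep=50.8712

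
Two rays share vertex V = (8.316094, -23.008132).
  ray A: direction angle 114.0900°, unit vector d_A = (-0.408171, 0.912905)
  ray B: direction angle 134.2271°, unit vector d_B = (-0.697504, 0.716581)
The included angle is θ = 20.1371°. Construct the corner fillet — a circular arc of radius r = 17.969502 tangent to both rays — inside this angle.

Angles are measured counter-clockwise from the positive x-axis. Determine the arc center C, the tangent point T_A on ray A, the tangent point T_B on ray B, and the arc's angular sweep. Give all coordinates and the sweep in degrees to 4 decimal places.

bisector direction at 124.1586° = (-0.561485,0.827487)
center distance |VC| = r/sin(θ/2) = 17.969502/sin(10.0686°) = 102.784890
C = V + |VC|·bis = (-49.3961,62.0450)
T_A = V + ((C−V)·d_A)·d_A = V + 101.2019·d_A = (-32.9916,69.3797)
T_B = V + ((C−V)·d_B)·d_B = V + 101.2019·d_B = (-62.2727,49.5112)
sweep = 180° − θ = 159.8629°

center=(-49.3961,62.0450) T_A=(-32.9916,69.3797) T_B=(-62.2727,49.5112) sweep=159.8629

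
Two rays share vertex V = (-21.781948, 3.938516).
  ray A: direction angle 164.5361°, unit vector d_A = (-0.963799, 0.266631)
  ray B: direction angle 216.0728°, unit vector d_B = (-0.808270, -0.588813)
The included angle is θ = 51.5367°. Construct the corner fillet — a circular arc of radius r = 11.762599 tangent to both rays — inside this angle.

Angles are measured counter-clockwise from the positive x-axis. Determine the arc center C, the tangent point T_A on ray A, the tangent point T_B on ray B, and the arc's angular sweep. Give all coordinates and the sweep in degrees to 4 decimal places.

bisector direction at 190.3045° = (-0.983871,-0.178879)
center distance |VC| = r/sin(θ/2) = 11.762599/sin(25.7684°) = 27.057021
C = V + |VC|·bis = (-48.4026,-0.9014)
T_A = V + ((C−V)·d_A)·d_A = V + 24.3664·d_A = (-45.2663,10.4354)
T_B = V + ((C−V)·d_B)·d_B = V + 24.3664·d_B = (-41.4766,-10.4088)
sweep = 180° − θ = 128.4633°

center=(-48.4026,-0.9014) T_A=(-45.2663,10.4354) T_B=(-41.4766,-10.4088) sweep=128.4633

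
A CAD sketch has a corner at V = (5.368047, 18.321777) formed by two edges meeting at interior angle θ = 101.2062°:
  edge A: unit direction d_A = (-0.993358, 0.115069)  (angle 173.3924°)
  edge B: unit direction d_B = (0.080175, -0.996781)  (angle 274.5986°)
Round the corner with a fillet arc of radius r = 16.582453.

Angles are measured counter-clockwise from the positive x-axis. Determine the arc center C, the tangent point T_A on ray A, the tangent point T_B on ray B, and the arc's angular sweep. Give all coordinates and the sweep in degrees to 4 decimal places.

center=(-10.0691,3.4167) T_A=(-8.1610,19.8890) T_B=(6.4600,4.7461) sweep=78.7938

bisector direction at 223.9955° = (-0.719394,-0.694602)
center distance |VC| = r/sin(θ/2) = 16.582453/sin(50.6031°) = 21.458516
C = V + |VC|·bis = (-10.0691,3.4167)
T_A = V + ((C−V)·d_A)·d_A = V + 13.6195·d_A = (-8.1610,19.8890)
T_B = V + ((C−V)·d_B)·d_B = V + 13.6195·d_B = (6.4600,4.7461)
sweep = 180° − θ = 78.7938°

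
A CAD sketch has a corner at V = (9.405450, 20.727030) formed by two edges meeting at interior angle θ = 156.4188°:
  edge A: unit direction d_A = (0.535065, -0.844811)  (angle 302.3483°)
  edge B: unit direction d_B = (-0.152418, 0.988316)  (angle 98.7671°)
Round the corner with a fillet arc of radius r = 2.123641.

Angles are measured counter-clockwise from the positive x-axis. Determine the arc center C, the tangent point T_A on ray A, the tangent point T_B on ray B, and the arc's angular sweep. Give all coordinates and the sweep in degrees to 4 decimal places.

bisector direction at 20.5577° = (0.936319,0.351150)
center distance |VC| = r/sin(θ/2) = 2.123641/sin(78.2094°) = 2.169414
C = V + |VC|·bis = (11.4367,21.4888)
T_A = V + ((C−V)·d_A)·d_A = V + 0.4433·d_A = (9.6426,20.3525)
T_B = V + ((C−V)·d_B)·d_B = V + 0.4433·d_B = (9.3379,21.1651)
sweep = 180° − θ = 23.5812°

center=(11.4367,21.4888) T_A=(9.6426,20.3525) T_B=(9.3379,21.1651) sweep=23.5812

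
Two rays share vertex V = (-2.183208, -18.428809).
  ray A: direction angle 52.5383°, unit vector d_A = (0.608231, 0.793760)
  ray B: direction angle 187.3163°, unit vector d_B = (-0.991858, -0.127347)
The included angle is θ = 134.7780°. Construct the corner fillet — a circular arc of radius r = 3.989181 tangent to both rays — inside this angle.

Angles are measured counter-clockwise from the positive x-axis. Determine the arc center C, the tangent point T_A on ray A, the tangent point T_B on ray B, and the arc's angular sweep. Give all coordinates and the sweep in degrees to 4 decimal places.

center=(-4.3391,-14.6837) T_A=(-1.1727,-17.1100) T_B=(-3.8311,-18.6404) sweep=45.2220

bisector direction at 119.9273° = (-0.498901,0.866659)
center distance |VC| = r/sin(θ/2) = 3.989181/sin(67.3890°) = 4.321334
C = V + |VC|·bis = (-4.3391,-14.6837)
T_A = V + ((C−V)·d_A)·d_A = V + 1.6614·d_A = (-1.1727,-17.1100)
T_B = V + ((C−V)·d_B)·d_B = V + 1.6614·d_B = (-3.8311,-18.6404)
sweep = 180° − θ = 45.2220°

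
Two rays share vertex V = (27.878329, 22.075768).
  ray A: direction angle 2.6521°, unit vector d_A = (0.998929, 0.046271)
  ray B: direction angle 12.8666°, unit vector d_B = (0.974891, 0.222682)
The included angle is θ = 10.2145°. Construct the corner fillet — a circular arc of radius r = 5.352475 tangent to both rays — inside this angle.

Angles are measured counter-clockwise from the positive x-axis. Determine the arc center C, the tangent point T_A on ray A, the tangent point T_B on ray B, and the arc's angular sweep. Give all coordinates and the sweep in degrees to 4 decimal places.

bisector direction at 7.7593° = (0.990844,0.135013)
center distance |VC| = r/sin(θ/2) = 5.352475/sin(5.1072°) = 60.126433
C = V + |VC|·bis = (87.4542,30.1936)
T_A = V + ((C−V)·d_A)·d_A = V + 59.8877·d_A = (87.7019,24.8469)
T_B = V + ((C−V)·d_B)·d_B = V + 59.8877·d_B = (86.2623,35.4117)
sweep = 180° − θ = 169.7855°

center=(87.4542,30.1936) T_A=(87.7019,24.8469) T_B=(86.2623,35.4117) sweep=169.7855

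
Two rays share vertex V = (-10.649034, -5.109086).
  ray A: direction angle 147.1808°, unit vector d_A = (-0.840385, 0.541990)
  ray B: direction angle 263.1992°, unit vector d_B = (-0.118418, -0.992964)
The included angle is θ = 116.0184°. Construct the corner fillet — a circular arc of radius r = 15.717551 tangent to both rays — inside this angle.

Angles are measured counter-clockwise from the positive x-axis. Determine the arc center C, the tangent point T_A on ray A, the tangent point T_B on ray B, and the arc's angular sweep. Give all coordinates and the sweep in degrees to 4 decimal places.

bisector direction at 205.1900° = (-0.904901,-0.425621)
center distance |VC| = r/sin(θ/2) = 15.717551/sin(58.0092°) = 18.531938
C = V + |VC|·bis = (-27.4186,-12.9967)
T_A = V + ((C−V)·d_A)·d_A = V + 9.8179·d_A = (-18.8999,0.2121)
T_B = V + ((C−V)·d_B)·d_B = V + 9.8179·d_B = (-11.8116,-14.8579)
sweep = 180° − θ = 63.9816°

center=(-27.4186,-12.9967) T_A=(-18.8999,0.2121) T_B=(-11.8116,-14.8579) sweep=63.9816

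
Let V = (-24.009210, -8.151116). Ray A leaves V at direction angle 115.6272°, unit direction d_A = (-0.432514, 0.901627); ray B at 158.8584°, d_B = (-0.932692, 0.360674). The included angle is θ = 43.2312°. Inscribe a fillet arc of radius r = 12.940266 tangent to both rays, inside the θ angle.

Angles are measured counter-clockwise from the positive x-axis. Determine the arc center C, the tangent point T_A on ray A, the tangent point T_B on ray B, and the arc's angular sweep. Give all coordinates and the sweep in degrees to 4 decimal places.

center=(-49.8013,15.6968) T_A=(-38.1340,21.2937) T_B=(-54.4685,3.6276) sweep=136.7688

bisector direction at 137.2428° = (-0.734237,0.678893)
center distance |VC| = r/sin(θ/2) = 12.940266/sin(21.6156°) = 35.127714
C = V + |VC|·bis = (-49.8013,15.6968)
T_A = V + ((C−V)·d_A)·d_A = V + 32.6574·d_A = (-38.1340,21.2937)
T_B = V + ((C−V)·d_B)·d_B = V + 32.6574·d_B = (-54.4685,3.6276)
sweep = 180° − θ = 136.7688°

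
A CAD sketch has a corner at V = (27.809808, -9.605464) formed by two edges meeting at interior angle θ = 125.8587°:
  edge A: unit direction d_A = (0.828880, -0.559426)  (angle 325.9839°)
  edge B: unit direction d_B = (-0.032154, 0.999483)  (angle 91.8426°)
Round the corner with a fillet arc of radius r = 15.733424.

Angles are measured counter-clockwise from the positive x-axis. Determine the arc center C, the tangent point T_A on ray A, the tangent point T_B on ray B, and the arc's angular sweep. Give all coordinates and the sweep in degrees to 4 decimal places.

center=(43.2765,-1.0627) T_A=(34.4749,-14.1038) T_B=(27.5513,-1.5686) sweep=54.1413

bisector direction at 28.9133° = (0.875353,0.483485)
center distance |VC| = r/sin(θ/2) = 15.733424/sin(62.9293°) = 17.669149
C = V + |VC|·bis = (43.2765,-1.0627)
T_A = V + ((C−V)·d_A)·d_A = V + 8.0410·d_A = (34.4749,-14.1038)
T_B = V + ((C−V)·d_B)·d_B = V + 8.0410·d_B = (27.5513,-1.5686)
sweep = 180° − θ = 54.1413°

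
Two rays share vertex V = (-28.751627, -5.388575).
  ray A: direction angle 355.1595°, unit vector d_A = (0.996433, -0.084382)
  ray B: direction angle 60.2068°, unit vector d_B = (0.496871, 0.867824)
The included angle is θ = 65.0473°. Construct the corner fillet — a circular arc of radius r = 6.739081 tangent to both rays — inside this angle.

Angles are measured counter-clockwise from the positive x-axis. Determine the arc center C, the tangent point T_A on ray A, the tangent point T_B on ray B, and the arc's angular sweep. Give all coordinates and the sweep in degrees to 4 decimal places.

center=(-17.6521,0.4347) T_A=(-18.2207,-6.2804) T_B=(-23.5004,3.7831) sweep=114.9527

bisector direction at 27.6832° = (0.885530,0.464582)
center distance |VC| = r/sin(θ/2) = 6.739081/sin(32.5237°) = 12.534381
C = V + |VC|·bis = (-17.6521,0.4347)
T_A = V + ((C−V)·d_A)·d_A = V + 10.5686·d_A = (-18.2207,-6.2804)
T_B = V + ((C−V)·d_B)·d_B = V + 10.5686·d_B = (-23.5004,3.7831)
sweep = 180° − θ = 114.9527°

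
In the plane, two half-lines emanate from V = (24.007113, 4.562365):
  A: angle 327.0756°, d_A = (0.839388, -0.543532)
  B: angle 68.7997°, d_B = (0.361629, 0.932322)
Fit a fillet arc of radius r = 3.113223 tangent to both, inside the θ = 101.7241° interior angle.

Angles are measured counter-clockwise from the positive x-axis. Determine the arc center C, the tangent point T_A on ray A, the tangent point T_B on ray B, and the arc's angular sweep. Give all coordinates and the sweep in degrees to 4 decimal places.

center=(27.8258,5.7985) T_A=(26.1337,3.1853) T_B=(24.9233,6.9244) sweep=78.2759

bisector direction at 17.9377° = (0.951392,0.307982)
center distance |VC| = r/sin(θ/2) = 3.113223/sin(50.8621°) = 4.013807
C = V + |VC|·bis = (27.8258,5.7985)
T_A = V + ((C−V)·d_A)·d_A = V + 2.5335·d_A = (26.1337,3.1853)
T_B = V + ((C−V)·d_B)·d_B = V + 2.5335·d_B = (24.9233,6.9244)
sweep = 180° − θ = 78.2759°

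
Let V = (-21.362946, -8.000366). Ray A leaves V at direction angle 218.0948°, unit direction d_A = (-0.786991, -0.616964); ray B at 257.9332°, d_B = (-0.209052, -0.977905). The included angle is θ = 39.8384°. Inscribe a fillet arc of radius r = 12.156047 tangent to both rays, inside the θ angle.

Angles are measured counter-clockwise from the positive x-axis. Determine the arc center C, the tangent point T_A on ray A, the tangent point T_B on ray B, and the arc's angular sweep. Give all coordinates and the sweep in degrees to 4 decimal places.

center=(-40.2632,-38.2635) T_A=(-47.7630,-28.6968) T_B=(-28.3757,-40.8047) sweep=140.1616

bisector direction at 238.0140° = (-0.529712,-0.848178)
center distance |VC| = r/sin(θ/2) = 12.156047/sin(19.9192°) = 35.680184
C = V + |VC|·bis = (-40.2632,-38.2635)
T_A = V + ((C−V)·d_A)·d_A = V + 33.5456·d_A = (-47.7630,-28.6968)
T_B = V + ((C−V)·d_B)·d_B = V + 33.5456·d_B = (-28.3757,-40.8047)
sweep = 180° − θ = 140.1616°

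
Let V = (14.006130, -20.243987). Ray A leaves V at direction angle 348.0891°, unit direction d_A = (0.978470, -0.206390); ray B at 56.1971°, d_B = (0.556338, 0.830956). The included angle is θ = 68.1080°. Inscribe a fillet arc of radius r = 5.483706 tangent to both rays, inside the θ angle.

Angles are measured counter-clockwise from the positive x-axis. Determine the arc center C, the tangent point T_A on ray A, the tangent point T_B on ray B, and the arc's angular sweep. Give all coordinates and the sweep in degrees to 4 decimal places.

bisector direction at 22.1431° = (0.926245,0.376921)
center distance |VC| = r/sin(θ/2) = 5.483706/sin(34.0540°) = 9.792787
C = V + |VC|·bis = (23.0767,-16.5529)
T_A = V + ((C−V)·d_A)·d_A = V + 8.1134·d_A = (21.9449,-21.9185)
T_B = V + ((C−V)·d_B)·d_B = V + 8.1134·d_B = (18.5199,-13.5021)
sweep = 180° − θ = 111.8920°

center=(23.0767,-16.5529) T_A=(21.9449,-21.9185) T_B=(18.5199,-13.5021) sweep=111.8920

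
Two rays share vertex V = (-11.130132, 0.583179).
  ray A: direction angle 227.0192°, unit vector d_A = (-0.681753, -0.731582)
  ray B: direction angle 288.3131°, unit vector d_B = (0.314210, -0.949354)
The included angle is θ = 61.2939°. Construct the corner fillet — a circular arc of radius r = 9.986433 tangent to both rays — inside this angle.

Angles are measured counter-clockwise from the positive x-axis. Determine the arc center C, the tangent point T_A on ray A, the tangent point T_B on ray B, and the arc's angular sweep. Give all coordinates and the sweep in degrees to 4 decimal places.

center=(-15.3149,-18.5556) T_A=(-22.6208,-11.7473) T_B=(-5.8343,-15.4178) sweep=118.7061

bisector direction at 257.6662° = (-0.213608,-0.976920)
center distance |VC| = r/sin(θ/2) = 9.986433/sin(30.6470°) = 19.590977
C = V + |VC|·bis = (-15.3149,-18.5556)
T_A = V + ((C−V)·d_A)·d_A = V + 16.8546·d_A = (-22.6208,-11.7473)
T_B = V + ((C−V)·d_B)·d_B = V + 16.8546·d_B = (-5.8343,-15.4178)
sweep = 180° − θ = 118.7061°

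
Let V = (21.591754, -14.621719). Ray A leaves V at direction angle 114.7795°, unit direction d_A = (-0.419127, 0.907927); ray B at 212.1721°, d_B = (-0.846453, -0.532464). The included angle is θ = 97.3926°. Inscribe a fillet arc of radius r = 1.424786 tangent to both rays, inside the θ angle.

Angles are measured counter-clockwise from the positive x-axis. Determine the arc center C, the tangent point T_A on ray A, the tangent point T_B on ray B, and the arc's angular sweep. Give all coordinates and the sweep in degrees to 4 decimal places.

center=(19.7735,-14.0823) T_A=(21.0671,-13.4851) T_B=(20.5321,-15.2883) sweep=82.6074

bisector direction at 163.4758° = (-0.958700,0.284420)
center distance |VC| = r/sin(θ/2) = 1.424786/sin(48.6963°) = 1.896626
C = V + |VC|·bis = (19.7735,-14.0823)
T_A = V + ((C−V)·d_A)·d_A = V + 1.2519·d_A = (21.0671,-13.4851)
T_B = V + ((C−V)·d_B)·d_B = V + 1.2519·d_B = (20.5321,-15.2883)
sweep = 180° − θ = 82.6074°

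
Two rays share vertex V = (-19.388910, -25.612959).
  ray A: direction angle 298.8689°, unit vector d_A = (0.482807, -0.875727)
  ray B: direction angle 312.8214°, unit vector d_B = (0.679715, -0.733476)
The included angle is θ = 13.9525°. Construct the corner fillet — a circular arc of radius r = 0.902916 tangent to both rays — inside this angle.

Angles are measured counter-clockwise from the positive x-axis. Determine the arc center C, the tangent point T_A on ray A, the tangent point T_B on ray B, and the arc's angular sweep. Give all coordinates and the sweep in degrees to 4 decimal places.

center=(-15.0356,-31.6390) T_A=(-15.8263,-32.0749) T_B=(-14.3733,-31.0252) sweep=166.0475

bisector direction at 305.8451° = (0.585597,-0.810603)
center distance |VC| = r/sin(θ/2) = 0.902916/sin(6.9763°) = 7.433983
C = V + |VC|·bis = (-15.0356,-31.6390)
T_A = V + ((C−V)·d_A)·d_A = V + 7.3789·d_A = (-15.8263,-32.0749)
T_B = V + ((C−V)·d_B)·d_B = V + 7.3789·d_B = (-14.3733,-31.0252)
sweep = 180° − θ = 166.0475°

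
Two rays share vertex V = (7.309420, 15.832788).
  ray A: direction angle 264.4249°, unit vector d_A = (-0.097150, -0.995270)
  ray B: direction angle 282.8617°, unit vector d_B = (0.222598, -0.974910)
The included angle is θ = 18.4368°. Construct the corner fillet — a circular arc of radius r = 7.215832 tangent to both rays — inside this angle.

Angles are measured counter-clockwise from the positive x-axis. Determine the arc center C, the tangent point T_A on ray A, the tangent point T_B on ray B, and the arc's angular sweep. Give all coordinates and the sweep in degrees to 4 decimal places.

center=(10.1717,-29.1193) T_A=(2.9900,-28.4183) T_B=(17.2065,-27.5131) sweep=161.5632

bisector direction at 273.6433° = (0.063545,-0.997979)
center distance |VC| = r/sin(θ/2) = 7.215832/sin(9.2184°) = 45.043156
C = V + |VC|·bis = (10.1717,-29.1193)
T_A = V + ((C−V)·d_A)·d_A = V + 44.4614·d_A = (2.9900,-28.4183)
T_B = V + ((C−V)·d_B)·d_B = V + 44.4614·d_B = (17.2065,-27.5131)
sweep = 180° − θ = 161.5632°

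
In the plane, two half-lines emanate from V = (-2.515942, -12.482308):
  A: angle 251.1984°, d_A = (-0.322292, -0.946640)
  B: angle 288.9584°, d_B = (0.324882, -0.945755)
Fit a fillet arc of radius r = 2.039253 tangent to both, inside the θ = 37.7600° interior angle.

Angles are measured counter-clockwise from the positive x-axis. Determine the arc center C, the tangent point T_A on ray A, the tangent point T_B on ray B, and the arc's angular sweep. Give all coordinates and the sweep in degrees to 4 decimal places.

center=(-2.5073,-18.7843) T_A=(-4.4378,-18.1271) T_B=(-0.5787,-18.1218) sweep=142.2400

bisector direction at 270.0784° = (0.001368,-0.999999)
center distance |VC| = r/sin(θ/2) = 2.039253/sin(18.8800°) = 6.302021
C = V + |VC|·bis = (-2.5073,-18.7843)
T_A = V + ((C−V)·d_A)·d_A = V + 5.9630·d_A = (-4.4378,-18.1271)
T_B = V + ((C−V)·d_B)·d_B = V + 5.9630·d_B = (-0.5787,-18.1218)
sweep = 180° − θ = 142.2400°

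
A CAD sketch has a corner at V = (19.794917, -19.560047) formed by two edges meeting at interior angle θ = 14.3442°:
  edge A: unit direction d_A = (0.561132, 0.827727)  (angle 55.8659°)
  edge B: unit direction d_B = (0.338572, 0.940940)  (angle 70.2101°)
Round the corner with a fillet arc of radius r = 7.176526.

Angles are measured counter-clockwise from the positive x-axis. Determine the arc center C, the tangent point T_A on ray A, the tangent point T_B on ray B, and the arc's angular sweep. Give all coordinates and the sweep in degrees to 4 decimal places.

center=(45.8568,31.6733) T_A=(51.7970,27.6463) T_B=(39.1041,34.1031) sweep=165.6558

bisector direction at 63.0380° = (0.453399,0.891307)
center distance |VC| = r/sin(θ/2) = 7.176526/sin(7.1721°) = 57.481134
C = V + |VC|·bis = (45.8568,31.6733)
T_A = V + ((C−V)·d_A)·d_A = V + 57.0314·d_A = (51.7970,27.6463)
T_B = V + ((C−V)·d_B)·d_B = V + 57.0314·d_B = (39.1041,34.1031)
sweep = 180° − θ = 165.6558°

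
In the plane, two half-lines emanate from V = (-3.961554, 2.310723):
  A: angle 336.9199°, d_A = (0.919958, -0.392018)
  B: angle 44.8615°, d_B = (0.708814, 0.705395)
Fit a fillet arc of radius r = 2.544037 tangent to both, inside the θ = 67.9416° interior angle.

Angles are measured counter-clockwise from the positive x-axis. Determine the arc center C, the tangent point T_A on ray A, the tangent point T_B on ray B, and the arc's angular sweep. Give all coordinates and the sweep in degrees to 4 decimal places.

center=(0.5094,3.1709) T_A=(-0.4879,0.8305) T_B=(-1.2852,4.9742) sweep=112.0584

bisector direction at 10.8907° = (0.981989,0.188936)
center distance |VC| = r/sin(θ/2) = 2.544037/sin(33.9708°) = 4.552921
C = V + |VC|·bis = (0.5094,3.1709)
T_A = V + ((C−V)·d_A)·d_A = V + 3.7758·d_A = (-0.4879,0.8305)
T_B = V + ((C−V)·d_B)·d_B = V + 3.7758·d_B = (-1.2852,4.9742)
sweep = 180° − θ = 112.0584°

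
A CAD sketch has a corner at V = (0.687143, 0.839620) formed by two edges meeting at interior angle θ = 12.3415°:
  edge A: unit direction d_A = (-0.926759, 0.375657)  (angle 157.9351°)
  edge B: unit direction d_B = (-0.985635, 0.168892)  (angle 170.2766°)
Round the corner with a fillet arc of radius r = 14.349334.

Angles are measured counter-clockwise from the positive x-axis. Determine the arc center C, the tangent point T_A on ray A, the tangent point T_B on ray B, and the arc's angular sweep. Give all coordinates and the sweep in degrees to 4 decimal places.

bisector direction at 164.1059° = (-0.961769,0.273861)
center distance |VC| = r/sin(θ/2) = 14.349334/sin(6.1707°) = 133.492336
C = V + |VC|·bis = (-127.7017,37.3980)
T_A = V + ((C−V)·d_A)·d_A = V + 132.7189·d_A = (-122.3113,50.6963)
T_B = V + ((C−V)·d_B)·d_B = V + 132.7189·d_B = (-130.1252,23.2548)
sweep = 180° − θ = 167.6585°

center=(-127.7017,37.3980) T_A=(-122.3113,50.6963) T_B=(-130.1252,23.2548) sweep=167.6585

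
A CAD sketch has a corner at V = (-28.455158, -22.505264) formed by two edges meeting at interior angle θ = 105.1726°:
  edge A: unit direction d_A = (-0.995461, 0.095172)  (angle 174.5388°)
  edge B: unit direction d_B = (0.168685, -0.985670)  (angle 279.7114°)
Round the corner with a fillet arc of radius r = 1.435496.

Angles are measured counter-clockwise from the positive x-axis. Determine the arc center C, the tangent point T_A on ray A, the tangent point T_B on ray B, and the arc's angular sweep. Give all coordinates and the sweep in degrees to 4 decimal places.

center=(-29.6849,-23.8297) T_A=(-29.5482,-22.4008) T_B=(-28.2699,-23.5876) sweep=74.8274

bisector direction at 227.1251° = (-0.680400,-0.732841)
center distance |VC| = r/sin(θ/2) = 1.435496/sin(52.5863°) = 1.807316
C = V + |VC|·bis = (-29.6849,-23.8297)
T_A = V + ((C−V)·d_A)·d_A = V + 1.0981·d_A = (-29.5482,-22.4008)
T_B = V + ((C−V)·d_B)·d_B = V + 1.0981·d_B = (-28.2699,-23.5876)
sweep = 180° − θ = 74.8274°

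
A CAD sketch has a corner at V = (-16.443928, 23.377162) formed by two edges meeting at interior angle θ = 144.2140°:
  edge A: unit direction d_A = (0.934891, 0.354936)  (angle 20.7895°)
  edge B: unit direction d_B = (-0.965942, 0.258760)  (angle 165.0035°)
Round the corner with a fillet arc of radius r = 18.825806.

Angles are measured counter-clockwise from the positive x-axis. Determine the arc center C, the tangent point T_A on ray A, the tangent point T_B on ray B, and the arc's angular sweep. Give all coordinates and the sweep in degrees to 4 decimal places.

bisector direction at 92.8965° = (-0.050532,0.998722)
center distance |VC| = r/sin(θ/2) = 18.825806/sin(72.1070°) = 19.782654
C = V + |VC|·bis = (-17.4436,43.1345)
T_A = V + ((C−V)·d_A)·d_A = V + 6.0780·d_A = (-10.7616,25.5345)
T_B = V + ((C−V)·d_B)·d_B = V + 6.0780·d_B = (-22.3150,24.9499)
sweep = 180° − θ = 35.7860°

center=(-17.4436,43.1345) T_A=(-10.7616,25.5345) T_B=(-22.3150,24.9499) sweep=35.7860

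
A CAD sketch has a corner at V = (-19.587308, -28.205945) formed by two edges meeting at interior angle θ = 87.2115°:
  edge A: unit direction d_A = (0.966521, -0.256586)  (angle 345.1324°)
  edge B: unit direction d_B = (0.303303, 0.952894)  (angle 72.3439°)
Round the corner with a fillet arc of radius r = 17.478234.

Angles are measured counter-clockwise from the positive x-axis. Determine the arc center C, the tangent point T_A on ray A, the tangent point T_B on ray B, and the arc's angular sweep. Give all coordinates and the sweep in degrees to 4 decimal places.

center=(2.6333,-16.0213) T_A=(-1.8514,-32.9144) T_B=(-14.0216,-10.7201) sweep=92.7885

bisector direction at 28.7382° = (0.876826,0.480807)
center distance |VC| = r/sin(θ/2) = 17.478234/sin(43.6058°) = 25.342078
C = V + |VC|·bis = (2.6333,-16.0213)
T_A = V + ((C−V)·d_A)·d_A = V + 18.3503·d_A = (-1.8514,-32.9144)
T_B = V + ((C−V)·d_B)·d_B = V + 18.3503·d_B = (-14.0216,-10.7201)
sweep = 180° − θ = 92.7885°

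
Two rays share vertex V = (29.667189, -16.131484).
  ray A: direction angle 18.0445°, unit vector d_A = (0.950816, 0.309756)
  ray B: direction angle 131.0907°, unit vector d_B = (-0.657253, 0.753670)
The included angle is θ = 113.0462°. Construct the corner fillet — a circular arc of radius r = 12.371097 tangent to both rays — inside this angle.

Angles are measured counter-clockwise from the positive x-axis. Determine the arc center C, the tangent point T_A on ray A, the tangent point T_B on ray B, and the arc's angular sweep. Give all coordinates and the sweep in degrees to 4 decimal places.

bisector direction at 74.5676° = (0.266101,0.963945)
center distance |VC| = r/sin(θ/2) = 12.371097/sin(56.5231°) = 14.831524
C = V + |VC|·bis = (33.6139,-1.8347)
T_A = V + ((C−V)·d_A)·d_A = V + 8.1811·d_A = (37.4459,-13.5973)
T_B = V + ((C−V)·d_B)·d_B = V + 8.1811·d_B = (24.2902,-9.9656)
sweep = 180° − θ = 66.9538°

center=(33.6139,-1.8347) T_A=(37.4459,-13.5973) T_B=(24.2902,-9.9656) sweep=66.9538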